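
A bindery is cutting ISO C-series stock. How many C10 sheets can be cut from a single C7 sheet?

8

C7 = 81 × 114 mm; C10 = 28 × 40 mm.
Each halving step doubles the count; 3 steps from C7 to C10.
2^3 = 8.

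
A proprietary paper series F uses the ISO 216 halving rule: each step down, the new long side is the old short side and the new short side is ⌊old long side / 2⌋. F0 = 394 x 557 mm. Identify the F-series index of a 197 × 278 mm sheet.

F2

F0: 394 × 557 mm
F1: 278 × 394 mm
F2: 197 × 278 mm
F3: 139 × 197 mm
→ matches F2.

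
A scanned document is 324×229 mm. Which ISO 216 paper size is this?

C4 (229 × 324 mm)

Aspect ratio 324/229 ≈ 1.415 — close to the ISO √2 ≈ 1.414.
In the C-series (envelope sizes, between A and B): C4 = 229 × 324 mm.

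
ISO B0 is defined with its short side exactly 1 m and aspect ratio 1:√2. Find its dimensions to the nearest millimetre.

Short side = 1000 mm; long side = 1000√2 ≈ 1414.2 mm.

1000 × 1414 mm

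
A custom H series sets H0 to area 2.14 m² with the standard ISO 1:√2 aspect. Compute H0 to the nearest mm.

1230 × 1740 mm

Let the short side be w mm. Then w · w√2 = 2.14 m² = 2,140,000 mm².
w² = 2,140,000/√2, so w ≈ 1230.1 mm; long side = w√2 ≈ 1739.7 mm.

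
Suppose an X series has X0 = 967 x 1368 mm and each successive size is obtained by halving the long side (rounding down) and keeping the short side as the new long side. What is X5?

X1: ⌊1368/2⌋ × 967 = 684 × 967 mm
X2: ⌊967/2⌋ × 684 = 483 × 684 mm
X3: ⌊684/2⌋ × 483 = 342 × 483 mm
X4: ⌊483/2⌋ × 342 = 241 × 342 mm
X5: ⌊342/2⌋ × 241 = 171 × 241 mm

171 × 241 mm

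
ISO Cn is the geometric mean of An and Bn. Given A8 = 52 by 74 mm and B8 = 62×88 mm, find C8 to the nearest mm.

Short side: √(52 · 62) = √3224 ≈ 56.8 → 57 mm
Long side: √(74 · 88) = √6512 ≈ 80.7 → 81 mm

57 × 81 mm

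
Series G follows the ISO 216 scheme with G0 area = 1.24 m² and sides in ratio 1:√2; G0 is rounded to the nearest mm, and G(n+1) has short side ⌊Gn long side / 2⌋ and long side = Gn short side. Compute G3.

Let G0's short side be w mm. w · w√2 = 1.24 m² = 1,240,000 mm², so w ≈ 936.4 mm and w√2 ≈ 1324.2 mm → G0 = 936 × 1324 mm.
G1: ⌊1324/2⌋ × 936 = 662 × 936 mm
G2: ⌊936/2⌋ × 662 = 468 × 662 mm
G3: ⌊662/2⌋ × 468 = 331 × 468 mm

331 × 468 mm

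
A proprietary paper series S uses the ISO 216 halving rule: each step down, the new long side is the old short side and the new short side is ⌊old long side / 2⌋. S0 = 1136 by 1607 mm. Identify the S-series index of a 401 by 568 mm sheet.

S0: 1136 × 1607 mm
S1: 803 × 1136 mm
S2: 568 × 803 mm
S3: 401 × 568 mm
S4: 284 × 401 mm
→ matches S3.

S3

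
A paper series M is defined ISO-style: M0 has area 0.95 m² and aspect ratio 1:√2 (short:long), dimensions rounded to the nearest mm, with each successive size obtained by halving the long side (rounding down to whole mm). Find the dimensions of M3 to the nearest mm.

Let M0's short side be w mm. w · w√2 = 0.95 m² = 950,000 mm², so w ≈ 819.6 mm and w√2 ≈ 1159.1 mm → M0 = 820 × 1159 mm.
M1: ⌊1159/2⌋ × 820 = 579 × 820 mm
M2: ⌊820/2⌋ × 579 = 410 × 579 mm
M3: ⌊579/2⌋ × 410 = 289 × 410 mm

289 × 410 mm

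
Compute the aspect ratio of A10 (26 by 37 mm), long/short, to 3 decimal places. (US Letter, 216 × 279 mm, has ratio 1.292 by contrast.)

1.423

37 / 26 = 1.423
ISO 216 targets √2 ≈ 1.414; the +0.009 deviation is from mm rounding.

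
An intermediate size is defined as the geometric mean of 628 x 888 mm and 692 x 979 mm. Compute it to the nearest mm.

Short side: √(628 · 692) = √434576 ≈ 659.2 → 659 mm
Long side: √(888 · 979) = √869352 ≈ 932.4 → 932 mm

659 × 932 mm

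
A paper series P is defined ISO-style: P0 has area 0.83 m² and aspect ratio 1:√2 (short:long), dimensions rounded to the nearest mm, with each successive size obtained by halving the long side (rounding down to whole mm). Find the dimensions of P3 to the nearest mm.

270 × 383 mm

Let P0's short side be w mm. w · w√2 = 0.83 m² = 830,000 mm², so w ≈ 766.1 mm and w√2 ≈ 1083.4 mm → P0 = 766 × 1083 mm.
P1: ⌊1083/2⌋ × 766 = 541 × 766 mm
P2: ⌊766/2⌋ × 541 = 383 × 541 mm
P3: ⌊541/2⌋ × 383 = 270 × 383 mm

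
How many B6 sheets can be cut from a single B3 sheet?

8

Each ISO step halves the sheet: 1 × B3 → 2 × B4 → 4 × B5 → 8 × B6
From B3 to B6 is 3 halving steps: 2^3 = 8.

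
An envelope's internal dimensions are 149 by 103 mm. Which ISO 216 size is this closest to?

Aspect ratio 149/103 ≈ 1.447 (ISO target is √2 ≈ 1.414).
In the A-series (A0 area = 1 m²): A6 = 105 × 148 mm.
Off by 3 mm total — nearest standard size.

A6 (105 × 148 mm)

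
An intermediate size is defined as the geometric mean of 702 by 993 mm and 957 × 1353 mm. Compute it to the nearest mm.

820 × 1159 mm

Short side: √(702 · 957) = √671814 ≈ 819.6 → 820 mm
Long side: √(993 · 1353) = √1343529 ≈ 1159.1 → 1159 mm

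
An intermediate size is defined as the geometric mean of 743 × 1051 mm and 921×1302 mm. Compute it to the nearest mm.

827 × 1170 mm

Short side: √(743 · 921) = √684303 ≈ 827.2 → 827 mm
Long side: √(1051 · 1302) = √1368402 ≈ 1169.8 → 1170 mm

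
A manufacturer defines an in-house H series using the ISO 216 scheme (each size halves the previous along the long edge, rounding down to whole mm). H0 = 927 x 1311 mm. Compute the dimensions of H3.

327 × 463 mm

H1: ⌊1311/2⌋ × 927 = 655 × 927 mm
H2: ⌊927/2⌋ × 655 = 463 × 655 mm
H3: ⌊655/2⌋ × 463 = 327 × 463 mm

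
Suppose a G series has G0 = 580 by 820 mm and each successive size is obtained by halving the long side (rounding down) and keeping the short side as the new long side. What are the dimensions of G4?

G1: ⌊820/2⌋ × 580 = 410 × 580 mm
G2: ⌊580/2⌋ × 410 = 290 × 410 mm
G3: ⌊410/2⌋ × 290 = 205 × 290 mm
G4: ⌊290/2⌋ × 205 = 145 × 205 mm

145 × 205 mm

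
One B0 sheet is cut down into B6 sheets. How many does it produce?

B0 = 1000 × 1414 mm; B6 = 125 × 176 mm.
Each halving step doubles the count; 6 steps from B0 to B6.
2^6 = 64.

64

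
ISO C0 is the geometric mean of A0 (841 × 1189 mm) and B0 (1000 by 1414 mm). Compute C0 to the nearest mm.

Short: √(841 · 1000) = √841000 ≈ 917.1 mm.
Long: √(1189 · 1414) = √1681246 ≈ 1296.6 mm.

917 × 1297 mm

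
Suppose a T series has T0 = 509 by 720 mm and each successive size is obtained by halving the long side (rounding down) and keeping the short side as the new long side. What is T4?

127 × 180 mm

T1: ⌊720/2⌋ × 509 = 360 × 509 mm
T2: ⌊509/2⌋ × 360 = 254 × 360 mm
T3: ⌊360/2⌋ × 254 = 180 × 254 mm
T4: ⌊254/2⌋ × 180 = 127 × 180 mm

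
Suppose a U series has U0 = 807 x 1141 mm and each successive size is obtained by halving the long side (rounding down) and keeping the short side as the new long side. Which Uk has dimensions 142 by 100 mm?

U0: 807 × 1141 mm
U1: 570 × 807 mm
U2: 403 × 570 mm
U3: 285 × 403 mm
U4: 201 × 285 mm
U5: 142 × 201 mm
U6: 100 × 142 mm
U7: 71 × 100 mm
→ matches U6.

U6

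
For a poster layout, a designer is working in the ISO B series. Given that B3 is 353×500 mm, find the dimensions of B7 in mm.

B4: ⌊500/2⌋ × 353 = 250 × 353 mm
B5: ⌊353/2⌋ × 250 = 176 × 250 mm
B6: ⌊250/2⌋ × 176 = 125 × 176 mm
B7: ⌊176/2⌋ × 125 = 88 × 125 mm

88 × 125 mm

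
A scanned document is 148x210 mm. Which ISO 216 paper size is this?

Aspect ratio 210/148 ≈ 1.419 — close to the ISO √2 ≈ 1.414.
In the A-series (A0 area = 1 m²): A5 = 148 × 210 mm.

A5 (148 × 210 mm)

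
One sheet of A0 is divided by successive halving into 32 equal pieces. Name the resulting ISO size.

32 = 2^5, so 5 halving steps.
A0 → A1 → … → A5 after 5 steps.

A5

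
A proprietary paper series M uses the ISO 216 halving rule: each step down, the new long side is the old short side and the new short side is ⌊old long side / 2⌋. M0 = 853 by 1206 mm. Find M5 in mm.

M1: ⌊1206/2⌋ × 853 = 603 × 853 mm
M2: ⌊853/2⌋ × 603 = 426 × 603 mm
M3: ⌊603/2⌋ × 426 = 301 × 426 mm
M4: ⌊426/2⌋ × 301 = 213 × 301 mm
M5: ⌊301/2⌋ × 213 = 150 × 213 mm

150 × 213 mm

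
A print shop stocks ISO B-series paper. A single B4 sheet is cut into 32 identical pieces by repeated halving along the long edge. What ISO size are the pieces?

B9

32 = 2^5, so 5 halving steps.
B4 → B5 → … → B9 after 5 steps.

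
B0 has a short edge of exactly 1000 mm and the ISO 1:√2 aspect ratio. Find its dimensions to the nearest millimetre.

Short side = 1000 mm; long side = 1000√2 ≈ 1414.2 mm.

1000 × 1414 mm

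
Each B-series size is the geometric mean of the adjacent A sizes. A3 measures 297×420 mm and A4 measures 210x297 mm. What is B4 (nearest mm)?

250 × 353 mm

Short side: √(297 · 210) = √62370 ≈ 249.7 → 250 mm
Long side: √(420 · 297) = √124740 ≈ 353.2 → 353 mm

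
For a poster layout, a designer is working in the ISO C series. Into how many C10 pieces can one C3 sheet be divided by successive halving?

128

Each ISO step halves the sheet: 1 × C3 → 2 × C4 → 4 × C5 → 8 × C6 → …
From C3 to C10 is 7 halving steps: 2^7 = 128.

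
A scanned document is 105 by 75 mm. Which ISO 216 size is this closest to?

Aspect ratio 105/75 ≈ 1.400 — close to the ISO √2 ≈ 1.414.
In the A-series (A0 area = 1 m²): A7 = 74 × 105 mm.
Off by 1 mm total — nearest standard size.

A7 (74 × 105 mm)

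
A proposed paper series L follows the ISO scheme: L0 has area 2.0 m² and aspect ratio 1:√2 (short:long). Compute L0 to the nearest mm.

Let the short side be w mm. Then w · w√2 = 2.0 m² = 2,000,000 mm².
w² = 2,000,000/√2, so w ≈ 1189.2 mm; long side = w√2 ≈ 1681.8 mm.

1189 × 1682 mm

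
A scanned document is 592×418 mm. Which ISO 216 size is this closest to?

A2 (420 × 594 mm)

Aspect ratio 592/418 ≈ 1.416 — close to the ISO √2 ≈ 1.414.
In the A-series (A0 area = 1 m²): A2 = 420 × 594 mm.
Off by 4 mm total — nearest standard size.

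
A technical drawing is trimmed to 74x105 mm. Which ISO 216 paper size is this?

Aspect ratio 105/74 ≈ 1.419 — close to the ISO √2 ≈ 1.414.
In the A-series (A0 area = 1 m²): A7 = 74 × 105 mm.

A7 (74 × 105 mm)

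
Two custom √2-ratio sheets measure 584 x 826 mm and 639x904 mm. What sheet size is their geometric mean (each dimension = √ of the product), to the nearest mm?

611 × 864 mm

Short side: √(584 · 639) = √373176 ≈ 610.9 → 611 mm
Long side: √(826 · 904) = √746704 ≈ 864.1 → 864 mm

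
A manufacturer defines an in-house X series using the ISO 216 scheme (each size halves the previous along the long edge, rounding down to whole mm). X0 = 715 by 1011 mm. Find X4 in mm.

X1: ⌊1011/2⌋ × 715 = 505 × 715 mm
X2: ⌊715/2⌋ × 505 = 357 × 505 mm
X3: ⌊505/2⌋ × 357 = 252 × 357 mm
X4: ⌊357/2⌋ × 252 = 178 × 252 mm

178 × 252 mm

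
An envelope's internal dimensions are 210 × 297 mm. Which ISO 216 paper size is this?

Aspect ratio 297/210 ≈ 1.414 — close to the ISO √2 ≈ 1.414.
In the A-series (A0 area = 1 m²): A4 = 210 × 297 mm.

A4 (210 × 297 mm)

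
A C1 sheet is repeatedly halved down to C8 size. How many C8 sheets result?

128

Each ISO step halves the sheet: 1 × C1 → 2 × C2 → 4 × C3 → 8 × C4 → …
From C1 to C8 is 7 halving steps: 2^7 = 128.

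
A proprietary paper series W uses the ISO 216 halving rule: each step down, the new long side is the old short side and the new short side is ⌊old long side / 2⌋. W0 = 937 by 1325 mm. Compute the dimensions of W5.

W1: ⌊1325/2⌋ × 937 = 662 × 937 mm
W2: ⌊937/2⌋ × 662 = 468 × 662 mm
W3: ⌊662/2⌋ × 468 = 331 × 468 mm
W4: ⌊468/2⌋ × 331 = 234 × 331 mm
W5: ⌊331/2⌋ × 234 = 165 × 234 mm

165 × 234 mm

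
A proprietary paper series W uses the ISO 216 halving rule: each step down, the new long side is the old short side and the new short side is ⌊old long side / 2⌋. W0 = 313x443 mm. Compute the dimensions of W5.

W1: ⌊443/2⌋ × 313 = 221 × 313 mm
W2: ⌊313/2⌋ × 221 = 156 × 221 mm
W3: ⌊221/2⌋ × 156 = 110 × 156 mm
W4: ⌊156/2⌋ × 110 = 78 × 110 mm
W5: ⌊110/2⌋ × 78 = 55 × 78 mm

55 × 78 mm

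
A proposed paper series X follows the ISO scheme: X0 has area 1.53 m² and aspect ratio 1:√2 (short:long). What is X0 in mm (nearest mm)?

1040 × 1471 mm

Let the short side be w mm. Then w · w√2 = 1.53 m² = 1,530,000 mm².
w² = 1,530,000/√2, so w ≈ 1040.1 mm; long side = w√2 ≈ 1471.0 mm.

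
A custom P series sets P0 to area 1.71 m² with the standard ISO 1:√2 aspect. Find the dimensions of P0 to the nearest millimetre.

1100 × 1555 mm

Let the short side be w mm. Then w · w√2 = 1.71 m² = 1,710,000 mm².
w² = 1,710,000/√2, so w ≈ 1099.6 mm; long side = w√2 ≈ 1555.1 mm.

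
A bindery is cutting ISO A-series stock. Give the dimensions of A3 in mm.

A0 = 841 × 1189 mm (A0 has area 1 m², aspect 1:√2).
A1: ⌊1189/2⌋ × 841 = 594 × 841 mm
A2: ⌊841/2⌋ × 594 = 420 × 594 mm
A3: ⌊594/2⌋ × 420 = 297 × 420 mm

297 × 420 mm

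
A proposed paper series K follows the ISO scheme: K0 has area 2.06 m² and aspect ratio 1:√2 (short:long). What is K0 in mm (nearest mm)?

Let the short side be w mm. Then w · w√2 = 2.06 m² = 2,060,000 mm².
w² = 2,060,000/√2, so w ≈ 1206.9 mm; long side = w√2 ≈ 1706.8 mm.

1207 × 1707 mm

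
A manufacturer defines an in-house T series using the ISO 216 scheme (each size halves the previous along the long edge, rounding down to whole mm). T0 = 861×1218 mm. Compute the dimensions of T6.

T1 = 609 × 861 mm (from T0 by 1 halving).
T2: ⌊861/2⌋ × 609 = 430 × 609 mm
T3: ⌊609/2⌋ × 430 = 304 × 430 mm
T4: ⌊430/2⌋ × 304 = 215 × 304 mm
T5: ⌊304/2⌋ × 215 = 152 × 215 mm
T6: ⌊215/2⌋ × 152 = 107 × 152 mm

107 × 152 mm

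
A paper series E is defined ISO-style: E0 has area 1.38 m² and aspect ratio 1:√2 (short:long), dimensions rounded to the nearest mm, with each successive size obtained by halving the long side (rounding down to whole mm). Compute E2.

Let E0's short side be w mm. w · w√2 = 1.38 m² = 1,380,000 mm², so w ≈ 987.8 mm and w√2 ≈ 1397.0 mm → E0 = 988 × 1397 mm.
E1: ⌊1397/2⌋ × 988 = 698 × 988 mm
E2: ⌊988/2⌋ × 698 = 494 × 698 mm

494 × 698 mm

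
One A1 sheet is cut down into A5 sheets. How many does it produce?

16

A1 = 594 × 841 mm; A5 = 148 × 210 mm.
Each halving step doubles the count; 4 steps from A1 to A5.
2^4 = 16.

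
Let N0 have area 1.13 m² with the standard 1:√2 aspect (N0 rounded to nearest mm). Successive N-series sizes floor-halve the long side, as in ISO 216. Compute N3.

Let N0's short side be w mm. w · w√2 = 1.13 m² = 1,130,000 mm², so w ≈ 893.9 mm and w√2 ≈ 1264.1 mm → N0 = 894 × 1264 mm.
N1: ⌊1264/2⌋ × 894 = 632 × 894 mm
N2: ⌊894/2⌋ × 632 = 447 × 632 mm
N3: ⌊632/2⌋ × 447 = 316 × 447 mm

316 × 447 mm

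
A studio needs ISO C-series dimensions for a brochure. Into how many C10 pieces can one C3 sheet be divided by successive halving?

128

Each ISO step halves the sheet: 1 × C3 → 2 × C4 → 4 × C5 → 8 × C6 → …
From C3 to C10 is 7 halving steps: 2^7 = 128.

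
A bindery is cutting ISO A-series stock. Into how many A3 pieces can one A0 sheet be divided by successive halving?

Each ISO step halves the sheet: 1 × A0 → 2 × A1 → 4 × A2 → 8 × A3
From A0 to A3 is 3 halving steps: 2^3 = 8.

8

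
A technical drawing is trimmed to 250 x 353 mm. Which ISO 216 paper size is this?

B4 (250 × 353 mm)

Aspect ratio 353/250 ≈ 1.412 — close to the ISO √2 ≈ 1.414.
In the B-series (B0 = 1000 × 1414 mm): B4 = 250 × 353 mm.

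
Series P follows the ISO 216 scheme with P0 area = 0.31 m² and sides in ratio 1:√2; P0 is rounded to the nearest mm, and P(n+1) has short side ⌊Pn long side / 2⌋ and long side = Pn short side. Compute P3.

Let P0's short side be w mm. w · w√2 = 0.31 m² = 310,000 mm², so w ≈ 468.2 mm and w√2 ≈ 662.1 mm → P0 = 468 × 662 mm.
P1: ⌊662/2⌋ × 468 = 331 × 468 mm
P2: ⌊468/2⌋ × 331 = 234 × 331 mm
P3: ⌊331/2⌋ × 234 = 165 × 234 mm

165 × 234 mm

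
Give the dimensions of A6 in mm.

105 × 148 mm

A0 = 841 × 1189 mm (A0 has area 1 m², aspect 1:√2).
A1: ⌊1189/2⌋ × 841 = 594 × 841 mm
A2: ⌊841/2⌋ × 594 = 420 × 594 mm
A3: ⌊594/2⌋ × 420 = 297 × 420 mm
A4: ⌊420/2⌋ × 297 = 210 × 297 mm
A5: ⌊297/2⌋ × 210 = 148 × 210 mm
A6: ⌊210/2⌋ × 148 = 105 × 148 mm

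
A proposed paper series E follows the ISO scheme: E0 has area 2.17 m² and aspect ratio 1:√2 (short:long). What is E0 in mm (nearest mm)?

Let the short side be w mm. Then w · w√2 = 2.17 m² = 2,170,000 mm².
w² = 2,170,000/√2, so w ≈ 1238.7 mm; long side = w√2 ≈ 1751.8 mm.

1239 × 1752 mm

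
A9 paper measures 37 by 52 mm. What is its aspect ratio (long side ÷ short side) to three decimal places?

1.405

52 / 37 = 1.405
ISO 216 targets √2 ≈ 1.414; the -0.009 deviation is from mm rounding.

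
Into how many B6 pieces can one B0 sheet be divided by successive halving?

Each ISO step halves the sheet: 1 × B0 → 2 × B1 → 4 × B2 → 8 × B3 → …
From B0 to B6 is 6 halving steps: 2^6 = 64.

64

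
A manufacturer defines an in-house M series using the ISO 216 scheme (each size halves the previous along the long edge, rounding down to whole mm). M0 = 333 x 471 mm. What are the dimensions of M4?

83 × 117 mm

M1: ⌊471/2⌋ × 333 = 235 × 333 mm
M2: ⌊333/2⌋ × 235 = 166 × 235 mm
M3: ⌊235/2⌋ × 166 = 117 × 166 mm
M4: ⌊166/2⌋ × 117 = 83 × 117 mm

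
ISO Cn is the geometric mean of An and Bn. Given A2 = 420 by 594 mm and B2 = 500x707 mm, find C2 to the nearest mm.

Short side: √(420 · 500) = √210000 ≈ 458.3 → 458 mm
Long side: √(594 · 707) = √419958 ≈ 648.0 → 648 mm

458 × 648 mm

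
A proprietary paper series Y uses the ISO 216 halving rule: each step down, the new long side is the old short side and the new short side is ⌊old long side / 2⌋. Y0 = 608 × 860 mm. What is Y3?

215 × 304 mm

Y1: ⌊860/2⌋ × 608 = 430 × 608 mm
Y2: ⌊608/2⌋ × 430 = 304 × 430 mm
Y3: ⌊430/2⌋ × 304 = 215 × 304 mm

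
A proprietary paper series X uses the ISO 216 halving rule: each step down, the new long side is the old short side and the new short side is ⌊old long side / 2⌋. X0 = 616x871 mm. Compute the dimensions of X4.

X1: ⌊871/2⌋ × 616 = 435 × 616 mm
X2: ⌊616/2⌋ × 435 = 308 × 435 mm
X3: ⌊435/2⌋ × 308 = 217 × 308 mm
X4: ⌊308/2⌋ × 217 = 154 × 217 mm

154 × 217 mm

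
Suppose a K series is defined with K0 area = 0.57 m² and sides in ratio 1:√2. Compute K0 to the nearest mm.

Let the short side be w mm. Then w · w√2 = 0.57 m² = 570,000 mm².
w² = 570,000/√2, so w ≈ 634.9 mm; long side = w√2 ≈ 897.8 mm.

635 × 898 mm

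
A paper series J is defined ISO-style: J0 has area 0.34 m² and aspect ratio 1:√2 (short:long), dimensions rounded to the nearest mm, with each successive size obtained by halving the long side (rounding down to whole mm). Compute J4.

Let J0's short side be w mm. w · w√2 = 0.34 m² = 340,000 mm², so w ≈ 490.3 mm and w√2 ≈ 693.4 mm → J0 = 490 × 693 mm.
J1: ⌊693/2⌋ × 490 = 346 × 490 mm
J2: ⌊490/2⌋ × 346 = 245 × 346 mm
J3: ⌊346/2⌋ × 245 = 173 × 245 mm
J4: ⌊245/2⌋ × 173 = 122 × 173 mm

122 × 173 mm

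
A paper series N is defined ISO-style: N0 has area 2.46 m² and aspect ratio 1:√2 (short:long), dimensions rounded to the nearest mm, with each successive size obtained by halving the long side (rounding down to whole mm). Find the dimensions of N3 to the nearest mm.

466 × 659 mm

Let N0's short side be w mm. w · w√2 = 2.46 m² = 2,460,000 mm², so w ≈ 1318.9 mm and w√2 ≈ 1865.2 mm → N0 = 1319 × 1865 mm.
N1: ⌊1865/2⌋ × 1319 = 932 × 1319 mm
N2: ⌊1319/2⌋ × 932 = 659 × 932 mm
N3: ⌊932/2⌋ × 659 = 466 × 659 mm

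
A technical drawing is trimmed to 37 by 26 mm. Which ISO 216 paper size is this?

A10 (26 × 37 mm)

Aspect ratio 37/26 ≈ 1.423 — close to the ISO √2 ≈ 1.414.
In the A-series (A0 area = 1 m²): A10 = 26 × 37 mm.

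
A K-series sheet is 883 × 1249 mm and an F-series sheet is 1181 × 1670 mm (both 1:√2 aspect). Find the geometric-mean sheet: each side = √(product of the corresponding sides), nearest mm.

Short side: √(883 · 1181) = √1042823 ≈ 1021.2 → 1021 mm
Long side: √(1249 · 1670) = √2085830 ≈ 1444.2 → 1444 mm

1021 × 1444 mm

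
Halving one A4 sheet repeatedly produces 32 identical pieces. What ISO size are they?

32 = 2^5, so 5 halving steps.
A4 → A5 → … → A9 after 5 steps.

A9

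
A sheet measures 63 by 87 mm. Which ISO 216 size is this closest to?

Aspect ratio 87/63 ≈ 1.381 (ISO target is √2 ≈ 1.414).
In the B-series (B0 = 1000 × 1414 mm): B8 = 62 × 88 mm.
Off by 2 mm total — nearest standard size.

B8 (62 × 88 mm)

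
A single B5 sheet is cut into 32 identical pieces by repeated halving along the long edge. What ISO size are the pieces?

32 = 2^5, so 5 halving steps.
B5 → B6 → … → B10 after 5 steps.

B10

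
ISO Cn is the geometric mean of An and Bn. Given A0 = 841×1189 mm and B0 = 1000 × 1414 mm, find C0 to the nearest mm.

Short side: √(841 · 1000) = √841000 ≈ 917.1 → 917 mm
Long side: √(1189 · 1414) = √1681246 ≈ 1296.6 → 1297 mm

917 × 1297 mm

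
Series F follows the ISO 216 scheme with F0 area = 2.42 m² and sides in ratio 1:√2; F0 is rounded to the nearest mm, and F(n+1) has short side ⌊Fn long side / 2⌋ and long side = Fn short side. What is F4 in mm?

Let F0's short side be w mm. w · w√2 = 2.42 m² = 2,420,000 mm², so w ≈ 1308.1 mm and w√2 ≈ 1850.0 mm → F0 = 1308 × 1850 mm.
F1: ⌊1850/2⌋ × 1308 = 925 × 1308 mm
F2: ⌊1308/2⌋ × 925 = 654 × 925 mm
F3: ⌊925/2⌋ × 654 = 462 × 654 mm
F4: ⌊654/2⌋ × 462 = 327 × 462 mm

327 × 462 mm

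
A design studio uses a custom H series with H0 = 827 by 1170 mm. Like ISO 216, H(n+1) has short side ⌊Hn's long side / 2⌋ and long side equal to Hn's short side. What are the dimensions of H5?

H1: ⌊1170/2⌋ × 827 = 585 × 827 mm
H2: ⌊827/2⌋ × 585 = 413 × 585 mm
H3: ⌊585/2⌋ × 413 = 292 × 413 mm
H4: ⌊413/2⌋ × 292 = 206 × 292 mm
H5: ⌊292/2⌋ × 206 = 146 × 206 mm

146 × 206 mm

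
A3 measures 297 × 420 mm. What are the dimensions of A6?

105 × 148 mm

A4: ⌊420/2⌋ × 297 = 210 × 297 mm
A5: ⌊297/2⌋ × 210 = 148 × 210 mm
A6: ⌊210/2⌋ × 148 = 105 × 148 mm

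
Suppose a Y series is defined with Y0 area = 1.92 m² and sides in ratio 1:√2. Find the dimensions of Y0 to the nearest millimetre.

1165 × 1648 mm

Let the short side be w mm. Then w · w√2 = 1.92 m² = 1,920,000 mm².
w² = 1,920,000/√2, so w ≈ 1165.2 mm; long side = w√2 ≈ 1647.8 mm.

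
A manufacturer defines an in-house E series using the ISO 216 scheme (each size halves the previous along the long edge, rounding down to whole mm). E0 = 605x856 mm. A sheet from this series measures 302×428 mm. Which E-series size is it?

E2

E0: 605 × 856 mm
E1: 428 × 605 mm
E2: 302 × 428 mm
E3: 214 × 302 mm
→ matches E2.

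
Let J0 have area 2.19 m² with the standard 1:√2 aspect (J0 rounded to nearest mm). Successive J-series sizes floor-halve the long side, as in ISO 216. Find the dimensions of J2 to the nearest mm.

Let J0's short side be w mm. w · w√2 = 2.19 m² = 2,190,000 mm², so w ≈ 1244.4 mm and w√2 ≈ 1759.9 mm → J0 = 1244 × 1760 mm.
J1: ⌊1760/2⌋ × 1244 = 880 × 1244 mm
J2: ⌊1244/2⌋ × 880 = 622 × 880 mm

622 × 880 mm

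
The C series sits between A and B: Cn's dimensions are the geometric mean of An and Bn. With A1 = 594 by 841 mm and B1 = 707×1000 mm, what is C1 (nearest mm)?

Short side: √(594 · 707) = √419958 ≈ 648.0 → 648 mm
Long side: √(841 · 1000) = √841000 ≈ 917.1 → 917 mm

648 × 917 mm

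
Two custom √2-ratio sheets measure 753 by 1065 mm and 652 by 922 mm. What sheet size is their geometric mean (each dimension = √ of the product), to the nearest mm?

701 × 991 mm

Short side: √(753 · 652) = √490956 ≈ 700.7 → 701 mm
Long side: √(1065 · 922) = √981930 ≈ 990.9 → 991 mm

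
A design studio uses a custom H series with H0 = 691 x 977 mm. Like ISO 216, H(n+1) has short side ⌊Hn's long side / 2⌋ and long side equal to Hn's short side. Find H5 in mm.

122 × 172 mm

H1 = 488 × 691 mm (from H0 by 1 halving).
H2: ⌊691/2⌋ × 488 = 345 × 488 mm
H3: ⌊488/2⌋ × 345 = 244 × 345 mm
H4: ⌊345/2⌋ × 244 = 172 × 244 mm
H5: ⌊244/2⌋ × 172 = 122 × 172 mm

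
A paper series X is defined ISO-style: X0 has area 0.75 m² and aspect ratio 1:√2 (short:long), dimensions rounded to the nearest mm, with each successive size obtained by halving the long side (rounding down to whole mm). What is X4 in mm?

Let X0's short side be w mm. w · w√2 = 0.75 m² = 750,000 mm², so w ≈ 728.2 mm and w√2 ≈ 1029.9 mm → X0 = 728 × 1030 mm.
X1: ⌊1030/2⌋ × 728 = 515 × 728 mm
X2: ⌊728/2⌋ × 515 = 364 × 515 mm
X3: ⌊515/2⌋ × 364 = 257 × 364 mm
X4: ⌊364/2⌋ × 257 = 182 × 257 mm

182 × 257 mm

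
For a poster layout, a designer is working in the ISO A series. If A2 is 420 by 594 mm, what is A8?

52 × 74 mm

A3: ⌊594/2⌋ × 420 = 297 × 420 mm
A4: ⌊420/2⌋ × 297 = 210 × 297 mm
A5: ⌊297/2⌋ × 210 = 148 × 210 mm
A6: ⌊210/2⌋ × 148 = 105 × 148 mm
A7: ⌊148/2⌋ × 105 = 74 × 105 mm
A8: ⌊105/2⌋ × 74 = 52 × 74 mm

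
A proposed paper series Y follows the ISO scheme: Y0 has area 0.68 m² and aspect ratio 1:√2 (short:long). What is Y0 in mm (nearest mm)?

693 × 981 mm

Let the short side be w mm. Then w · w√2 = 0.68 m² = 680,000 mm².
w² = 680,000/√2, so w ≈ 693.4 mm; long side = w√2 ≈ 980.6 mm.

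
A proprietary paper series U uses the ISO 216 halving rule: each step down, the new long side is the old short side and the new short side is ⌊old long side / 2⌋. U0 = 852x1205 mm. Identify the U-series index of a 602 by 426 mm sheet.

U2

U0: 852 × 1205 mm
U1: 602 × 852 mm
U2: 426 × 602 mm
U3: 301 × 426 mm
→ matches U2.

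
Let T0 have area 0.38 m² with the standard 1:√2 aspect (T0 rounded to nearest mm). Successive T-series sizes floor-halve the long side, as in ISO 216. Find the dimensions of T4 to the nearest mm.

129 × 183 mm

Let T0's short side be w mm. w · w√2 = 0.38 m² = 380,000 mm², so w ≈ 518.4 mm and w√2 ≈ 733.1 mm → T0 = 518 × 733 mm.
T1: ⌊733/2⌋ × 518 = 366 × 518 mm
T2: ⌊518/2⌋ × 366 = 259 × 366 mm
T3: ⌊366/2⌋ × 259 = 183 × 259 mm
T4: ⌊259/2⌋ × 183 = 129 × 183 mm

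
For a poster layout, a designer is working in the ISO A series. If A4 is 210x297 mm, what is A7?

A5: ⌊297/2⌋ × 210 = 148 × 210 mm
A6: ⌊210/2⌋ × 148 = 105 × 148 mm
A7: ⌊148/2⌋ × 105 = 74 × 105 mm

74 × 105 mm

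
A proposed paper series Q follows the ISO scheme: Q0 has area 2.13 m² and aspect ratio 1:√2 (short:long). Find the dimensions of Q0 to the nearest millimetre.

1227 × 1736 mm

Let the short side be w mm. Then w · w√2 = 2.13 m² = 2,130,000 mm².
w² = 2,130,000/√2, so w ≈ 1227.2 mm; long side = w√2 ≈ 1735.6 mm.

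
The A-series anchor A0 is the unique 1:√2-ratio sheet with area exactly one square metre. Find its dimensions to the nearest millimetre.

Let the short side be w mm. Then the long side is w√2 and w · w√2 = 10⁶ mm².
w² = 10⁶/√2, so w = 1000 / 2^(1/4) ≈ 840.9 mm; long side = 1000 · 2^(1/4) ≈ 1189.2 mm.

841 × 1189 mm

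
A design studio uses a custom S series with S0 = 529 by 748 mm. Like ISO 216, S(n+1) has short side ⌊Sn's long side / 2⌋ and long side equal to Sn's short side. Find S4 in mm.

132 × 187 mm

S1: ⌊748/2⌋ × 529 = 374 × 529 mm
S2: ⌊529/2⌋ × 374 = 264 × 374 mm
S3: ⌊374/2⌋ × 264 = 187 × 264 mm
S4: ⌊264/2⌋ × 187 = 132 × 187 mm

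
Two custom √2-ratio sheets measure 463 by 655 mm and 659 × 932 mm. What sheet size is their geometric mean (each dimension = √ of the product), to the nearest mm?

552 × 781 mm

Short side: √(463 · 659) = √305117 ≈ 552.4 → 552 mm
Long side: √(655 · 932) = √610460 ≈ 781.3 → 781 mm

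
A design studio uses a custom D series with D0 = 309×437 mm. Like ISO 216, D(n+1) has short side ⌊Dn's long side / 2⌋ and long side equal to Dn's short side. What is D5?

D1: ⌊437/2⌋ × 309 = 218 × 309 mm
D2: ⌊309/2⌋ × 218 = 154 × 218 mm
D3: ⌊218/2⌋ × 154 = 109 × 154 mm
D4: ⌊154/2⌋ × 109 = 77 × 109 mm
D5: ⌊109/2⌋ × 77 = 54 × 77 mm

54 × 77 mm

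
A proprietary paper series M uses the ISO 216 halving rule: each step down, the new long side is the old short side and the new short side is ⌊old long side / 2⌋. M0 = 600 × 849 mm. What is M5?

M1 = 424 × 600 mm (from M0 by 1 halving).
M2: ⌊600/2⌋ × 424 = 300 × 424 mm
M3: ⌊424/2⌋ × 300 = 212 × 300 mm
M4: ⌊300/2⌋ × 212 = 150 × 212 mm
M5: ⌊212/2⌋ × 150 = 106 × 150 mm

106 × 150 mm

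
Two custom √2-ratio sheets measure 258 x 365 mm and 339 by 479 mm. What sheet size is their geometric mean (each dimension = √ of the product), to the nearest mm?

Short side: √(258 · 339) = √87462 ≈ 295.7 → 296 mm
Long side: √(365 · 479) = √174835 ≈ 418.1 → 418 mm

296 × 418 mm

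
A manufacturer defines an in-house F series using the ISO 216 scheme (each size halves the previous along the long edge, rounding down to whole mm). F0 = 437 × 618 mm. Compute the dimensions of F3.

F1: ⌊618/2⌋ × 437 = 309 × 437 mm
F2: ⌊437/2⌋ × 309 = 218 × 309 mm
F3: ⌊309/2⌋ × 218 = 154 × 218 mm

154 × 218 mm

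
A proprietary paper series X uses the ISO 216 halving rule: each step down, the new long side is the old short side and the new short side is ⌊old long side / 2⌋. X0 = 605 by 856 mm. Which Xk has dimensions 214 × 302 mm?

X3

X0: 605 × 856 mm
X1: 428 × 605 mm
X2: 302 × 428 mm
X3: 214 × 302 mm
X4: 151 × 214 mm
→ matches X3.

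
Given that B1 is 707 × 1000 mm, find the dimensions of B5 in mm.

B2: ⌊1000/2⌋ × 707 = 500 × 707 mm
B3: ⌊707/2⌋ × 500 = 353 × 500 mm
B4: ⌊500/2⌋ × 353 = 250 × 353 mm
B5: ⌊353/2⌋ × 250 = 176 × 250 mm

176 × 250 mm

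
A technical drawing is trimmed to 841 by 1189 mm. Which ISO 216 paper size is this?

A0 (841 × 1189 mm)

Aspect ratio 1189/841 ≈ 1.414 — close to the ISO √2 ≈ 1.414.
In the A-series (A0 area = 1 m²): A0 = 841 × 1189 mm.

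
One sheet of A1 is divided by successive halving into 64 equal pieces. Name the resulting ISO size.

64 = 2^6, so 6 halving steps.
A1 → A2 → … → A7 after 6 steps.

A7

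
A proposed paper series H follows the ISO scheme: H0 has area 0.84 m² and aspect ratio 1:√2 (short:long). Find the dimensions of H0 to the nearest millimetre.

Let the short side be w mm. Then w · w√2 = 0.84 m² = 840,000 mm².
w² = 840,000/√2, so w ≈ 770.7 mm; long side = w√2 ≈ 1089.9 mm.

771 × 1090 mm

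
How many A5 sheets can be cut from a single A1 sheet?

Each ISO step halves the sheet: 1 × A1 → 2 × A2 → 4 × A3 → 8 × A4 → …
From A1 to A5 is 4 halving steps: 2^4 = 16.

16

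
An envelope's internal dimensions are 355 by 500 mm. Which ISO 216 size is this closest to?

Aspect ratio 500/355 ≈ 1.408 — close to the ISO √2 ≈ 1.414.
In the B-series (B0 = 1000 × 1414 mm): B3 = 353 × 500 mm.
Off by 2 mm total — nearest standard size.

B3 (353 × 500 mm)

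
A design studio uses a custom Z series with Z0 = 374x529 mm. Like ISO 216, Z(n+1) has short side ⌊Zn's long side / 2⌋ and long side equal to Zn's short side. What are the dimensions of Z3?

Z1: ⌊529/2⌋ × 374 = 264 × 374 mm
Z2: ⌊374/2⌋ × 264 = 187 × 264 mm
Z3: ⌊264/2⌋ × 187 = 132 × 187 mm

132 × 187 mm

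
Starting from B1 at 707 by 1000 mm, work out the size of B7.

B2: ⌊1000/2⌋ × 707 = 500 × 707 mm
B3: ⌊707/2⌋ × 500 = 353 × 500 mm
B4: ⌊500/2⌋ × 353 = 250 × 353 mm
B5: ⌊353/2⌋ × 250 = 176 × 250 mm
B6: ⌊250/2⌋ × 176 = 125 × 176 mm
B7: ⌊176/2⌋ × 125 = 88 × 125 mm

88 × 125 mm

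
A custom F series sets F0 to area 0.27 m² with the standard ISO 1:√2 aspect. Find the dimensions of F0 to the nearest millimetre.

437 × 618 mm

Let the short side be w mm. Then w · w√2 = 0.27 m² = 270,000 mm².
w² = 270,000/√2, so w ≈ 436.9 mm; long side = w√2 ≈ 617.9 mm.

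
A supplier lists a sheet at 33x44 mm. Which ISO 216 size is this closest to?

Aspect ratio 44/33 ≈ 1.333 (ISO target is √2 ≈ 1.414).
In the B-series (B0 = 1000 × 1414 mm): B10 = 31 × 44 mm.
Off by 2 mm total — nearest standard size.

B10 (31 × 44 mm)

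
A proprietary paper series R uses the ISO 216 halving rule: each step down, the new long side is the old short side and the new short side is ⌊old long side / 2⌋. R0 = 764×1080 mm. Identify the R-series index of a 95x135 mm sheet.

R0: 764 × 1080 mm
R1: 540 × 764 mm
R2: 382 × 540 mm
R3: 270 × 382 mm
R4: 191 × 270 mm
R5: 135 × 191 mm
R6: 95 × 135 mm
R7: 67 × 95 mm
→ matches R6.

R6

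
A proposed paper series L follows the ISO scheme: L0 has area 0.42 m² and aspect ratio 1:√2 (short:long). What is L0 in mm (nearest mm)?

Let the short side be w mm. Then w · w√2 = 0.42 m² = 420,000 mm².
w² = 420,000/√2, so w ≈ 545.0 mm; long side = w√2 ≈ 770.7 mm.

545 × 771 mm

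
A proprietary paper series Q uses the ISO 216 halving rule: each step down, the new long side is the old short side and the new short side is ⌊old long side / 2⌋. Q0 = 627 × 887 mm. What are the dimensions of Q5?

110 × 156 mm

Q1: ⌊887/2⌋ × 627 = 443 × 627 mm
Q2: ⌊627/2⌋ × 443 = 313 × 443 mm
Q3: ⌊443/2⌋ × 313 = 221 × 313 mm
Q4: ⌊313/2⌋ × 221 = 156 × 221 mm
Q5: ⌊221/2⌋ × 156 = 110 × 156 mm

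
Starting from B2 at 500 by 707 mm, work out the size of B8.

B3: ⌊707/2⌋ × 500 = 353 × 500 mm
B4: ⌊500/2⌋ × 353 = 250 × 353 mm
B5: ⌊353/2⌋ × 250 = 176 × 250 mm
B6: ⌊250/2⌋ × 176 = 125 × 176 mm
B7: ⌊176/2⌋ × 125 = 88 × 125 mm
B8: ⌊125/2⌋ × 88 = 62 × 88 mm

62 × 88 mm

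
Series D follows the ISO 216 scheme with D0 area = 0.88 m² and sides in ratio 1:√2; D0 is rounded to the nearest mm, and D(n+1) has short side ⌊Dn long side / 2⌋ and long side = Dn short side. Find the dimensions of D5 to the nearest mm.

Let D0's short side be w mm. w · w√2 = 0.88 m² = 880,000 mm², so w ≈ 788.8 mm and w√2 ≈ 1115.6 mm → D0 = 789 × 1116 mm.
D1: ⌊1116/2⌋ × 789 = 558 × 789 mm
D2: ⌊789/2⌋ × 558 = 394 × 558 mm
D3: ⌊558/2⌋ × 394 = 279 × 394 mm
D4: ⌊394/2⌋ × 279 = 197 × 279 mm
D5: ⌊279/2⌋ × 197 = 139 × 197 mm

139 × 197 mm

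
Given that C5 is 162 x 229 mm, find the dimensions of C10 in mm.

C6: ⌊229/2⌋ × 162 = 114 × 162 mm
C7: ⌊162/2⌋ × 114 = 81 × 114 mm
C8: ⌊114/2⌋ × 81 = 57 × 81 mm
C9: ⌊81/2⌋ × 57 = 40 × 57 mm
C10: ⌊57/2⌋ × 40 = 28 × 40 mm

28 × 40 mm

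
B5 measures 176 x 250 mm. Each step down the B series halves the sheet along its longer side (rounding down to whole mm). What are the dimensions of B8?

62 × 88 mm

B6: ⌊250/2⌋ × 176 = 125 × 176 mm
B7: ⌊176/2⌋ × 125 = 88 × 125 mm
B8: ⌊125/2⌋ × 88 = 62 × 88 mm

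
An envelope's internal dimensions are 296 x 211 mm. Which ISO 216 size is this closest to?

Aspect ratio 296/211 ≈ 1.403 — close to the ISO √2 ≈ 1.414.
In the A-series (A0 area = 1 m²): A4 = 210 × 297 mm.
Off by 2 mm total — nearest standard size.

A4 (210 × 297 mm)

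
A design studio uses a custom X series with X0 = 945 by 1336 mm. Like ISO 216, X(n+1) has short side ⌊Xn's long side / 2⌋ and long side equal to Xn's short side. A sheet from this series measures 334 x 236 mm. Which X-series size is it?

X0: 945 × 1336 mm
X1: 668 × 945 mm
X2: 472 × 668 mm
X3: 334 × 472 mm
X4: 236 × 334 mm
X5: 167 × 236 mm
→ matches X4.

X4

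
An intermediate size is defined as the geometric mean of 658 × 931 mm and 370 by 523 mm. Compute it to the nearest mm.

493 × 698 mm

Short side: √(658 · 370) = √243460 ≈ 493.4 → 493 mm
Long side: √(931 · 523) = √486913 ≈ 697.8 → 698 mm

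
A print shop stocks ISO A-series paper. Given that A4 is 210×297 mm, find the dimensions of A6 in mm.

A5: ⌊297/2⌋ × 210 = 148 × 210 mm
A6: ⌊210/2⌋ × 148 = 105 × 148 mm

105 × 148 mm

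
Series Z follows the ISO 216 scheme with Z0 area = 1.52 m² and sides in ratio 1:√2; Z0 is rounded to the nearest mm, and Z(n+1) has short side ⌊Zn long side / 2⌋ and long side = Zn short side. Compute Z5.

Let Z0's short side be w mm. w · w√2 = 1.52 m² = 1,520,000 mm², so w ≈ 1036.7 mm and w√2 ≈ 1466.2 mm → Z0 = 1037 × 1466 mm.
Z1: ⌊1466/2⌋ × 1037 = 733 × 1037 mm
Z2: ⌊1037/2⌋ × 733 = 518 × 733 mm
Z3: ⌊733/2⌋ × 518 = 366 × 518 mm
Z4: ⌊518/2⌋ × 366 = 259 × 366 mm
Z5: ⌊366/2⌋ × 259 = 183 × 259 mm

183 × 259 mm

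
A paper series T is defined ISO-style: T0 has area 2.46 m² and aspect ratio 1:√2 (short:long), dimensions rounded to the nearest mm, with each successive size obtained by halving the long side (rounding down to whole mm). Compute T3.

466 × 659 mm

Let T0's short side be w mm. w · w√2 = 2.46 m² = 2,460,000 mm², so w ≈ 1318.9 mm and w√2 ≈ 1865.2 mm → T0 = 1319 × 1865 mm.
T1: ⌊1865/2⌋ × 1319 = 932 × 1319 mm
T2: ⌊1319/2⌋ × 932 = 659 × 932 mm
T3: ⌊932/2⌋ × 659 = 466 × 659 mm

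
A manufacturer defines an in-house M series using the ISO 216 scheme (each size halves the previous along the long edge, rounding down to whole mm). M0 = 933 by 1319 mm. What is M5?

M1: ⌊1319/2⌋ × 933 = 659 × 933 mm
M2: ⌊933/2⌋ × 659 = 466 × 659 mm
M3: ⌊659/2⌋ × 466 = 329 × 466 mm
M4: ⌊466/2⌋ × 329 = 233 × 329 mm
M5: ⌊329/2⌋ × 233 = 164 × 233 mm

164 × 233 mm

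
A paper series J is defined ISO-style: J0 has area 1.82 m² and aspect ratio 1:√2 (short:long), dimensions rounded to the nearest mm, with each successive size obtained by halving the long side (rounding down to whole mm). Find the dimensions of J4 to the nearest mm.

283 × 401 mm

Let J0's short side be w mm. w · w√2 = 1.82 m² = 1,820,000 mm², so w ≈ 1134.4 mm and w√2 ≈ 1604.3 mm → J0 = 1134 × 1604 mm.
J1: ⌊1604/2⌋ × 1134 = 802 × 1134 mm
J2: ⌊1134/2⌋ × 802 = 567 × 802 mm
J3: ⌊802/2⌋ × 567 = 401 × 567 mm
J4: ⌊567/2⌋ × 401 = 283 × 401 mm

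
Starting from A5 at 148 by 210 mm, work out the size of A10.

A6: ⌊210/2⌋ × 148 = 105 × 148 mm
A7: ⌊148/2⌋ × 105 = 74 × 105 mm
A8: ⌊105/2⌋ × 74 = 52 × 74 mm
A9: ⌊74/2⌋ × 52 = 37 × 52 mm
A10: ⌊52/2⌋ × 37 = 26 × 37 mm

26 × 37 mm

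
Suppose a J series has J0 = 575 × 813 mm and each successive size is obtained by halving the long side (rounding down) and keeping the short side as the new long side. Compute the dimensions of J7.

50 × 71 mm

J1 = 406 × 575 mm (from J0 by 1 halving).
J2: ⌊575/2⌋ × 406 = 287 × 406 mm
J3: ⌊406/2⌋ × 287 = 203 × 287 mm
J4: ⌊287/2⌋ × 203 = 143 × 203 mm
J5: ⌊203/2⌋ × 143 = 101 × 143 mm
J6: ⌊143/2⌋ × 101 = 71 × 101 mm
J7: ⌊101/2⌋ × 71 = 50 × 71 mm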